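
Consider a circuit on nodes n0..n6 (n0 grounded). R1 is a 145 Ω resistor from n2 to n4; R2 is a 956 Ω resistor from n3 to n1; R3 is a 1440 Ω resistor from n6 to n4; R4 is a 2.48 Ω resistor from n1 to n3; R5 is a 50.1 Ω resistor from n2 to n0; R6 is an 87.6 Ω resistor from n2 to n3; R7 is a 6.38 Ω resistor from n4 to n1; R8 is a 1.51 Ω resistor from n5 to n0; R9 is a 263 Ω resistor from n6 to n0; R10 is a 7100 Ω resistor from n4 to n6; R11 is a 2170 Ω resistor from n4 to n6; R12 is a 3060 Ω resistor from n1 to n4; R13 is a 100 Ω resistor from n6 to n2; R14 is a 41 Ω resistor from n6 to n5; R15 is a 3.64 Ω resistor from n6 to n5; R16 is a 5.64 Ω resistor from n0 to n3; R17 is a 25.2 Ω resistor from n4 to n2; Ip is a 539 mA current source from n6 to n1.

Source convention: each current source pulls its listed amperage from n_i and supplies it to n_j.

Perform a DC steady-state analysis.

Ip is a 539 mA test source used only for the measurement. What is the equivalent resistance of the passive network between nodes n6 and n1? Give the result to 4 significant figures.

Apply KCL at each of the 6 non-ground nodes and solve the resulting linear system.
Node n1: branches {R2, R4, R7, R12, Ip} → V_1 = 3.714
Node n2: branches {R1, R5, R6, R13, R17} → V_2 = 1.781
Node n3: branches {R2, R4, R6, R16} → V_3 = 2.566
Node n4: branches {R1, R3, R7, R10, R11, R12, R17} → V_4 = 3.237
Node n5: branches {R8, R14, R15} → V_5 = -0.7274
Node n6: branches {R3, R9, R10, R11, R13, R14, R15, Ip} → V_6 = -2.338

R_eq = 11.23 Ω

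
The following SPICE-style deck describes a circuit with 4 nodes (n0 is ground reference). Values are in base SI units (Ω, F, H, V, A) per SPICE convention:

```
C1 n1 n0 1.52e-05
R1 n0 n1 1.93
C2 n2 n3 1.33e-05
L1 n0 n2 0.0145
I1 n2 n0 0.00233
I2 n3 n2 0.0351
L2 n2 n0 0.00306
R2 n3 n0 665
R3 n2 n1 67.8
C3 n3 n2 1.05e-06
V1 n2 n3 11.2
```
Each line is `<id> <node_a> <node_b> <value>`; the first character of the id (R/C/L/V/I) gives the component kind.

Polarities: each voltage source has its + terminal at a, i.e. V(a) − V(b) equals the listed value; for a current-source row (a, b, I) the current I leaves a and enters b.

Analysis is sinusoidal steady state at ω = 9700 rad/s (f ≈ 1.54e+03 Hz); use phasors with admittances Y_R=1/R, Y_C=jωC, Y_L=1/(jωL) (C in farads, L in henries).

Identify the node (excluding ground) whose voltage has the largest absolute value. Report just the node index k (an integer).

MNA unknowns: 3 node voltages V₁..V_3 plus 1 source current (V1)
C1: Y=0.000+0.1474j on G[1,0]
R1: Y=0.5181+0.000j on G[0,1]
C2: Y=0.000+0.1290j on G[2,3]
L1: Y=0.000-0.007110j on G[0,2]
I1: z[2]−=0.00233, z[0]+=0.00233
I2: z[3]−=0.0351, z[2]+=0.0351
L2: Y=0.000-0.03369j on G[2,0]
R2: Y=0.001504+0.000j on G[3,0]
R3: Y=0.01475+0.000j on G[2,1]
C3: Y=0.000+0.01018j on G[3,2]
V1: row V2−V3=11.2, i_V1 at 2,3
solve → V1=0.005306+0.007099j, V2=0.1207+0.3095j, V3=-11.08+0.3095j
aux → i_V1=0.01844-1.559j

3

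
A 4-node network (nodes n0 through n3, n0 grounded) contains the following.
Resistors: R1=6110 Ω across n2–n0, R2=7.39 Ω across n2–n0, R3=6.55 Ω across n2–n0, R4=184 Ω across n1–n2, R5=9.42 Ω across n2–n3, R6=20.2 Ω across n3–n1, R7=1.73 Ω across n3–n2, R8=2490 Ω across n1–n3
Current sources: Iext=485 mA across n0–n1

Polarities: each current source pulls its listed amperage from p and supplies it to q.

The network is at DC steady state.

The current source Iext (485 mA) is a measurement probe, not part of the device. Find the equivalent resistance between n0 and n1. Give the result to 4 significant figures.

Apply KCL at each of the 3 non-ground nodes and solve the resulting linear system.
Node n1: branches {R4, R6, R8, Iext} → V_1 = 11.02
Node n2: branches {R1, R2, R3, R4, R5, R7} → V_2 = 1.683
Node n3: branches {R5, R6, R7, R8} → V_3 = 2.318

R_eq = 22.72 Ω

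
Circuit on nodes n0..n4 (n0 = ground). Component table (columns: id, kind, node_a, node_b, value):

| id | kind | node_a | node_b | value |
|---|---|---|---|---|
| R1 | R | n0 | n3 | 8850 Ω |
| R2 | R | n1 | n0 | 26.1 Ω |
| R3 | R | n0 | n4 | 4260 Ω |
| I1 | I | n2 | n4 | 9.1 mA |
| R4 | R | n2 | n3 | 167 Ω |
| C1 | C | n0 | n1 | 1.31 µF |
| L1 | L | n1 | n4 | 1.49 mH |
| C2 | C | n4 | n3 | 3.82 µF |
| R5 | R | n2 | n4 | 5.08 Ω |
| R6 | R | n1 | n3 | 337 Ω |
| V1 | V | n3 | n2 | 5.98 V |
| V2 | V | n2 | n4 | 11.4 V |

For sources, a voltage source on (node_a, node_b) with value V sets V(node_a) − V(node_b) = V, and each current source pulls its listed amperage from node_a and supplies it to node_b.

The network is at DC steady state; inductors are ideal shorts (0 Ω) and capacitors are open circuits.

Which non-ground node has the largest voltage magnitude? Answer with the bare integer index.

3

Element admittances at DC:
  Y(R1) = 0.0001130 S between n0,n3
  Y(R2) = 0.03831 S between n1,n0
  Y(R3) = 0.0002347 S between n0,n4
  I1: injects 0.0091 A into n4 (from n2)
  Y(R4) = 0.005988 S between n2,n3
  Y(C1) = 0.000 S between n0,n1
  L1: short n1↔n4 (DC inductor)
  Y(C2) = 0.000 S between n4,n3
  Y(R5) = 0.1969 S between n2,n4
  Y(R6) = 0.002967 S between n1,n3
  V1: constraint V(n3)−V(n2) = 5.98
  V2: constraint V(n2)−V(n4) = 11.4
Assemble and solve the 7×7 MNA system:
  V(n1)=-0.05080  V(n2)=11.35  V(n3)=17.33  V(n4)=-0.05080
  i(L1)=0.05352  i(V1)=-0.08934  i(V2)=-2.307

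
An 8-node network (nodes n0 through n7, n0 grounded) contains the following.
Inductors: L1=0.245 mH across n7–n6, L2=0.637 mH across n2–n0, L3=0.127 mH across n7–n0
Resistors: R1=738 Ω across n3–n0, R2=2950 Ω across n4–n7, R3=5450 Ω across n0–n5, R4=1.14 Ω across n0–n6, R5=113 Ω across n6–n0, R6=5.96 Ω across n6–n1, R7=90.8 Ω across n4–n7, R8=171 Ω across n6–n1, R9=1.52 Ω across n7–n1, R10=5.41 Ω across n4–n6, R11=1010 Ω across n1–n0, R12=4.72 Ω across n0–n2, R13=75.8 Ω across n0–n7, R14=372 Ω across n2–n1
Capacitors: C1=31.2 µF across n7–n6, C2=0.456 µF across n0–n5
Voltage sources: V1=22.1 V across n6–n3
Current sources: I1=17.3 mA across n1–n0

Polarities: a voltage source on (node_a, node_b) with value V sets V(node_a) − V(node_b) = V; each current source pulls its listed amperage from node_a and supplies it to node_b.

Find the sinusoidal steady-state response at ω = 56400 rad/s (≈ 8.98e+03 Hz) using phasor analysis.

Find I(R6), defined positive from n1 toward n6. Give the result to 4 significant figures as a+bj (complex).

Apply KCL at each of the 7 non-ground nodes and solve the resulting linear system.
Node n1: branches {R6, R8, R9, R11, R14, I1} → V_1 = -0.008274+0.008939j
Node n2: branches {L2, R12, R14} → V_2 = -0.0001162+9.691e-05j
Node n3: branches {R1, V1} → V_3 = -22.09+0.001772j
Node n4: branches {R2, R7, R10} → V_4 = 0.01239+0.002299j
Node n5: branches {R3, C2} → V_5 = 0.000+0.000j
Node n6: branches {L1, R4, R5, C1, R6, R8, R10, V1} → V_6 = 0.01239+0.001772j
Node n7: branches {L1, R2, L3, C1, R7, R9, R13} → V_7 = 0.01252+0.01088j
Source currents: i(V1)=-0.02993+2.401e-06j

-0.003467+0.001203j A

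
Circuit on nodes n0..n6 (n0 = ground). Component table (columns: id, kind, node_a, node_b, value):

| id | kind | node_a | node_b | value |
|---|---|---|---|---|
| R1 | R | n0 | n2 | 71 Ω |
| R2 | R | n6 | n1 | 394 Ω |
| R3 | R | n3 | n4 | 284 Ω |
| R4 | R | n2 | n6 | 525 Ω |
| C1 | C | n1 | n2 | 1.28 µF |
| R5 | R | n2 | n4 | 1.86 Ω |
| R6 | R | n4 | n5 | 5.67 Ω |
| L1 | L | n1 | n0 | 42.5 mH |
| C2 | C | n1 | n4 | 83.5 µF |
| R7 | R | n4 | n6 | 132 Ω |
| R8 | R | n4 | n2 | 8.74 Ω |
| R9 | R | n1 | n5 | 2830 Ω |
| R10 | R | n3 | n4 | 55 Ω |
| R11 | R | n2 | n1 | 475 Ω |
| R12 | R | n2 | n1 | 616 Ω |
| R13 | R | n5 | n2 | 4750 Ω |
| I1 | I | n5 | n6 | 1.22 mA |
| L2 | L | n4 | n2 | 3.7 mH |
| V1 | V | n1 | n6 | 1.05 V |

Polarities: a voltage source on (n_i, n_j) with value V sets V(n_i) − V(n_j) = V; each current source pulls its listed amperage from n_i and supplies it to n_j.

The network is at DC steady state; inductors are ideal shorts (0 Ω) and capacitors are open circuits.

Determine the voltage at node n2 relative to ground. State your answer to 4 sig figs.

MNA unknowns: 6 node voltages V₁..V_6 plus 3 source currents (L1, L2, V1)
R1: Y=0.01408 on G[0,2]
R2: Y=0.002538 on G[6,1]
R3: Y=0.003521 on G[3,4]
R4: Y=0.001905 on G[2,6]
C1: Y=0.000 on G[1,2]
R5: Y=0.5376 on G[2,4]
R6: Y=0.1764 on G[4,5]
L1: row V1−V0=0, i_L1 at 1,0
C2: Y=0.000 on G[1,4]
R7: Y=0.007576 on G[4,6]
R8: Y=0.1144 on G[4,2]
R9: Y=0.0003534 on G[1,5]
R10: Y=0.01818 on G[3,4]
R11: Y=0.002105 on G[2,1]
R12: Y=0.001623 on G[2,1]
R13: Y=0.0002105 on G[5,2]
I1: z[5]−=0.00122, z[6]+=0.00122
L2: row V4−V2=0, i_L2 at 4,2
V1: row V1−V6=1.05, i_V1 at 1,6
solve → V1=0.000, V2=-0.4041, V3=-0.4041, V4=-0.4041, V5=-0.4102, V6=-1.050
aux → i_L1=0.005692, i_L2=-0.005967, i_V1=-0.01001

-0.4041 V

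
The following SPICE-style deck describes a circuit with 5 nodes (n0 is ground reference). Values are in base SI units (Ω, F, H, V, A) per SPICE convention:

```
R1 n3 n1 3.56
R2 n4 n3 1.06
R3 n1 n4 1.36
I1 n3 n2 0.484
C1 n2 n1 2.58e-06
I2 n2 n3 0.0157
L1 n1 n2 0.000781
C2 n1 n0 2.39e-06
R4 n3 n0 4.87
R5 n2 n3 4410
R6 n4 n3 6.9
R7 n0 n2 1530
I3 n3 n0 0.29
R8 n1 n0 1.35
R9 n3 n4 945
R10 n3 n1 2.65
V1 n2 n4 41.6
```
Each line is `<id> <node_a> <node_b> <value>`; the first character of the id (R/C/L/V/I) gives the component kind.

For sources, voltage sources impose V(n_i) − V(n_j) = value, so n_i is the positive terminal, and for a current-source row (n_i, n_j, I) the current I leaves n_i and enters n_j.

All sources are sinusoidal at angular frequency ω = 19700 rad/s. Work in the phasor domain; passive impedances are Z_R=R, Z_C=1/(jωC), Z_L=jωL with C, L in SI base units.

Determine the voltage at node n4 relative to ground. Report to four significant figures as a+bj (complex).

-0.2333+0.4415j V

Apply KCL at each of the 4 non-ground nodes and solve the resulting linear system.
Node n1: branches {R1, R3, C1, L1, C2, R8, R10} → V_1 = -0.2640-0.04745j
Node n2: branches {I1, C1, I2, L1, R5, R7, V1} → V_2 = 41.37+0.4415j
Node n3: branches {R1, R2, I1, I2, R4, R5, R6, I3, R9, R10} → V_3 = -0.6025+0.2303j
Node n4: branches {R2, R3, R6, R9, V1} → V_4 = -0.2333+0.4415j
Source currents: i(V1)=0.4248+0.5895j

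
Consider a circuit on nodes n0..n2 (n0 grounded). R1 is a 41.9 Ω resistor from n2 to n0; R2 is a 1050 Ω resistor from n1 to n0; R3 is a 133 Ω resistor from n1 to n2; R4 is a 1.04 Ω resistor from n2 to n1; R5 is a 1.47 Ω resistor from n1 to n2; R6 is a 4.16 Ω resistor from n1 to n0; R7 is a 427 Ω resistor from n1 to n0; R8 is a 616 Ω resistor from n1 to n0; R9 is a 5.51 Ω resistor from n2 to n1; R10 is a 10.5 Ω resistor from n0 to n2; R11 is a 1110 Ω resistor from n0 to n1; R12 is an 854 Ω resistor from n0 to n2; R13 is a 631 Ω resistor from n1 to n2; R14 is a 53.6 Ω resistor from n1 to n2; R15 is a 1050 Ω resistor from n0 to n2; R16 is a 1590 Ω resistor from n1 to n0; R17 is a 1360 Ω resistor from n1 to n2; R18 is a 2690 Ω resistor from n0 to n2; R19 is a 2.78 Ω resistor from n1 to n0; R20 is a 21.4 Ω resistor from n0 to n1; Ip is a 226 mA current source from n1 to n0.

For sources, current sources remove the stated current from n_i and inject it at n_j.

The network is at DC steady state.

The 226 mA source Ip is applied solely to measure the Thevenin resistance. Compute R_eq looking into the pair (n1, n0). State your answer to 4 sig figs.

R_eq = 1.303 Ω

MNA unknowns: 2 node voltages V₁..V_2
R1: Y=0.02387 on G[2,0]
R2: Y=0.0009524 on G[1,0]
R3: Y=0.007519 on G[1,2]
R4: Y=0.9615 on G[2,1]
R5: Y=0.6803 on G[1,2]
R6: Y=0.2404 on G[1,0]
R7: Y=0.002342 on G[1,0]
R8: Y=0.001623 on G[1,0]
R9: Y=0.1815 on G[2,1]
R10: Y=0.09524 on G[0,2]
R11: Y=0.0009009 on G[0,1]
R12: Y=0.001171 on G[0,2]
R13: Y=0.001585 on G[1,2]
R14: Y=0.01866 on G[1,2]
R15: Y=0.0009524 on G[0,2]
R16: Y=0.0006289 on G[1,0]
R17: Y=0.0007353 on G[1,2]
R18: Y=0.0003717 on G[0,2]
R19: Y=0.3597 on G[1,0]
R20: Y=0.04673 on G[0,1]
Ip: z[1]−=0.226, z[0]+=0.226
solve → V1=-0.2945, V2=-0.2764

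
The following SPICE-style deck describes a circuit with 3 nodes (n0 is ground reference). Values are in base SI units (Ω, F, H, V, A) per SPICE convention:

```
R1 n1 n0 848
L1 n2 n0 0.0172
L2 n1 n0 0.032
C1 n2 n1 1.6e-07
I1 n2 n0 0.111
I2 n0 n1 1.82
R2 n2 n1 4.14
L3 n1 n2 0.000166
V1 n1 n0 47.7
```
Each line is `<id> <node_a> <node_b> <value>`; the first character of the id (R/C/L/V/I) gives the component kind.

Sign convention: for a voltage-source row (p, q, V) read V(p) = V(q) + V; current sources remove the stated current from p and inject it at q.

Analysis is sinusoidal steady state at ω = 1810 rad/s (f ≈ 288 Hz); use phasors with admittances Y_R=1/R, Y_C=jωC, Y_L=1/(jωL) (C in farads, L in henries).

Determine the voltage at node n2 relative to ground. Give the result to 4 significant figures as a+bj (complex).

47.24-0.0002532j V

Apply KCL at each of the 2 non-ground nodes and solve the resulting linear system.
Node n1: branches {R1, L2, C1, I2, R2, L3, V1} → V_1 = 47.70+0.000j
Node n2: branches {L1, C1, I1, R2, L3} → V_2 = 47.24-0.0002532j
Source currents: i(V1)=1.653+2.341j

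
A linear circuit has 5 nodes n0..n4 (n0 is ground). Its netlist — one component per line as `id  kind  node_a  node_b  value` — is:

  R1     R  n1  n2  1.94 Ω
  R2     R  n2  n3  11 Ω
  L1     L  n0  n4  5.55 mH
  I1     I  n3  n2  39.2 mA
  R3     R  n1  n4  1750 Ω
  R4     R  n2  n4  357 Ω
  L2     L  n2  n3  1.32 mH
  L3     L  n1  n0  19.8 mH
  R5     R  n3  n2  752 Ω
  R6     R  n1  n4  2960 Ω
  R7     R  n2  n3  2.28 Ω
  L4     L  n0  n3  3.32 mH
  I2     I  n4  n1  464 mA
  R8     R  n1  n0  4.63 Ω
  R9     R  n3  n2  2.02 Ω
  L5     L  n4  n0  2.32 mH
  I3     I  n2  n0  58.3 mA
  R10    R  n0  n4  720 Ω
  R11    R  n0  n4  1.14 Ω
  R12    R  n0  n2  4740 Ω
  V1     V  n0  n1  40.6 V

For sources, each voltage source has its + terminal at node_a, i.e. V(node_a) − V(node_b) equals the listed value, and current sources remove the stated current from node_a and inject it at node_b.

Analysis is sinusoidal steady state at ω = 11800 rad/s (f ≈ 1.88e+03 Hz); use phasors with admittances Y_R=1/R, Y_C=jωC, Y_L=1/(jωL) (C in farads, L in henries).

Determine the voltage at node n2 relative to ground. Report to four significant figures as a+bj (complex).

-40.33-1.981j V

MNA unknowns: 4 node voltages V₁..V_4 plus 1 source current (V1)
R1: Y=0.5155+0.000j on G[1,2]
R2: Y=0.09091+0.000j on G[2,3]
L1: Y=0.000-0.01527j on G[0,4]
I1: z[3]−=0.0392, z[2]+=0.0392
R3: Y=0.0005714+0.000j on G[1,4]
R4: Y=0.002801+0.000j on G[2,4]
L2: Y=0.000-0.06420j on G[2,3]
L3: Y=0.000-0.004280j on G[1,0]
R5: Y=0.001330+0.000j on G[3,2]
R6: Y=0.0003378+0.000j on G[1,4]
R7: Y=0.4386+0.000j on G[2,3]
L4: Y=0.000-0.02553j on G[0,3]
I2: z[4]−=0.464, z[1]+=0.464
R8: Y=0.2160+0.000j on G[1,0]
R9: Y=0.4950+0.000j on G[3,2]
L5: Y=0.000-0.03653j on G[4,0]
I3: z[2]−=0.0583, z[0]+=0.0583
R10: Y=0.001389+0.000j on G[0,4]
R11: Y=0.8772+0.000j on G[0,4]
R12: Y=0.0002110+0.000j on G[0,2]
V1: row V0−V1=40.6, i_V1 at 0,1
solve → V1=-40.60+0.000j, V2=-40.33-1.981j, V3=-40.24-2.976j, V4=-0.6930-0.04698j
aux → i_V1=-9.406+1.195j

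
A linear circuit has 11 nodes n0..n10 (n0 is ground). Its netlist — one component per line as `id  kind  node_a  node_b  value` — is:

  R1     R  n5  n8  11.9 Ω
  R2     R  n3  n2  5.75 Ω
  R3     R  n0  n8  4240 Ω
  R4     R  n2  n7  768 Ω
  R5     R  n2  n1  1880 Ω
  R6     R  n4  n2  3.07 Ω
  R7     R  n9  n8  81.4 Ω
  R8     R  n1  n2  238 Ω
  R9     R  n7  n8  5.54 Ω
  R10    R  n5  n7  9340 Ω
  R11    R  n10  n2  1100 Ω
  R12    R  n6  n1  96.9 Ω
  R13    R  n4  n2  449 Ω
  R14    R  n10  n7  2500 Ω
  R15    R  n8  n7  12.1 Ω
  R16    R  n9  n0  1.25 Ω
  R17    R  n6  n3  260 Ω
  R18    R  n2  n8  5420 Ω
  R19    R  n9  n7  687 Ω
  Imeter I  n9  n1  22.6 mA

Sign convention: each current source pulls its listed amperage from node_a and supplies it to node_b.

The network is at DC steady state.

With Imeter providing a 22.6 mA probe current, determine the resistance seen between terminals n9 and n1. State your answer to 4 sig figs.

Element admittances at DC:
  Y(R1) = 0.08403 S between n5,n8
  Y(R2) = 0.1739 S between n3,n2
  Y(R3) = 0.0002358 S between n0,n8
  Y(R4) = 0.001302 S between n2,n7
  Y(R5) = 0.0005319 S between n2,n1
  Y(R6) = 0.3257 S between n4,n2
  Y(R7) = 0.01229 S between n9,n8
  Y(R8) = 0.004202 S between n1,n2
  Y(R9) = 0.1805 S between n7,n8
  Y(R10) = 0.0001071 S between n5,n7
  Y(R11) = 0.0009091 S between n10,n2
  Y(R12) = 0.01032 S between n6,n1
  Y(R13) = 0.002227 S between n4,n2
  Y(R14) = 0.0004000 S between n10,n7
  Y(R15) = 0.08264 S between n8,n7
  Y(R16) = 0.8000 S between n9,n0
  Y(R17) = 0.003846 S between n6,n3
  Y(R18) = 0.0001845 S between n2,n8
  Y(R19) = 0.001456 S between n9,n7
  Imeter: injects 0.0226 A into n1 (from n9)
Assemble and solve the 10×10 MNA system:
  V(n1)=17.50  V(n2)=14.48  V(n3)=14.53  V(n4)=14.48  V(n5)=1.610  V(n6)=16.69  V(n7)=1.677  V(n8)=1.610  V(n9)=-0.0004745  V(n10)=10.57

R_eq = 774.2 Ω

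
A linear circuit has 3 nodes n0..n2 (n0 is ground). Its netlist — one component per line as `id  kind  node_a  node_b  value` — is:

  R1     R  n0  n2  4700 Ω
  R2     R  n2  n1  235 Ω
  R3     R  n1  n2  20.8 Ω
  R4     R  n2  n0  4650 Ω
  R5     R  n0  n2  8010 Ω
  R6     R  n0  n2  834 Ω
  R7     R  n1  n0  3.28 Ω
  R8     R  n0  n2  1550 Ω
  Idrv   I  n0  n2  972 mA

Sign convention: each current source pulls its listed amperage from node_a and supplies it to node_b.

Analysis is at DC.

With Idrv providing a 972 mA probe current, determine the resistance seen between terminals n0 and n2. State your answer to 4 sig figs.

R_eq = 21.25 Ω

MNA unknowns: 2 node voltages V₁..V_2
R1: Y=0.0002128 on G[0,2]
R2: Y=0.004255 on G[2,1]
R3: Y=0.04808 on G[1,2]
R4: Y=0.0002151 on G[2,0]
R5: Y=0.0001248 on G[0,2]
R6: Y=0.001199 on G[0,2]
R7: Y=0.3049 on G[1,0]
R8: Y=0.0006452 on G[0,2]
Idrv: z[0]−=0.972, z[2]+=0.972
solve → V1=3.026, V2=20.65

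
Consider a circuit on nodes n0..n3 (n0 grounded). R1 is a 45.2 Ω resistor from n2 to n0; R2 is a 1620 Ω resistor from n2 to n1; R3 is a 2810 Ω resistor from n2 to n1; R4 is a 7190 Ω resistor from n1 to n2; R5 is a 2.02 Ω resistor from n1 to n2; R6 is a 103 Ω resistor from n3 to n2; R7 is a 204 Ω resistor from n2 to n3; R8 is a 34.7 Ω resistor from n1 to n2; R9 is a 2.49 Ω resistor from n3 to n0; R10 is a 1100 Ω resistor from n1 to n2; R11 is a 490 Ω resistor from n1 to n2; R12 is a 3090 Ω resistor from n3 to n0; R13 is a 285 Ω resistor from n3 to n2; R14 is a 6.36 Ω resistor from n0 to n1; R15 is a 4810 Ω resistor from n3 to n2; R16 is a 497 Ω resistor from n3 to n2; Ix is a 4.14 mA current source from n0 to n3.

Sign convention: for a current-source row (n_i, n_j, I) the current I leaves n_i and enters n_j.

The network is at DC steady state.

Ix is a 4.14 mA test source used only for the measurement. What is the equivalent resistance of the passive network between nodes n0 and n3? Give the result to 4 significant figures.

R_eq = 2.382 Ω

MNA unknowns: 3 node voltages V₁..V_3
R1: Y=0.02212 on G[2,0]
R2: Y=0.0006173 on G[2,1]
R3: Y=0.0003559 on G[2,1]
R4: Y=0.0001391 on G[1,2]
R5: Y=0.4950 on G[1,2]
R6: Y=0.009709 on G[3,2]
R7: Y=0.004902 on G[2,3]
R8: Y=0.02882 on G[1,2]
R9: Y=0.4016 on G[3,0]
R10: Y=0.0009091 on G[1,2]
R11: Y=0.002041 on G[1,2]
R12: Y=0.0003236 on G[3,0]
R13: Y=0.003509 on G[3,2]
R14: Y=0.1572 on G[0,1]
R15: Y=0.0002079 on G[3,2]
R16: Y=0.002012 on G[3,2]
Ix: z[0]−=0.00414, z[3]+=0.00414
solve → V1=0.0009448, V2=0.001226, V3=0.009863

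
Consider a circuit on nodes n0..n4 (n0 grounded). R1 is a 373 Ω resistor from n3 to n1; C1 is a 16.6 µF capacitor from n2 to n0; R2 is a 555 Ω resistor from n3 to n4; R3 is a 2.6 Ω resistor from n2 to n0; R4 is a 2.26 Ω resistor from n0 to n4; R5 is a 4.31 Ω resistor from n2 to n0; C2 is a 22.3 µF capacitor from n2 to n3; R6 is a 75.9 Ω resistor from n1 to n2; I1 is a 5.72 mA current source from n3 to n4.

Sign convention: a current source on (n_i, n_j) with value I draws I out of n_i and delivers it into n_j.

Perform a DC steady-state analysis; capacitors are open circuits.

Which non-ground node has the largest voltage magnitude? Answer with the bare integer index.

3

MNA unknowns: 4 node voltages V₁..V_4
R1: Y=0.002681 on G[3,1]
C1: Y=0.000 on G[2,0]
R2: Y=0.001802 on G[3,4]
R3: Y=0.3846 on G[2,0]
R4: Y=0.4425 on G[0,4]
R5: Y=0.2320 on G[2,0]
C2: Y=0.000 on G[2,3]
R6: Y=0.01318 on G[1,2]
I1: z[3]−=0.00572, z[4]+=0.00572
solve → V1=-0.2442, V2=-0.005109, V3=-1.419, V4=0.007119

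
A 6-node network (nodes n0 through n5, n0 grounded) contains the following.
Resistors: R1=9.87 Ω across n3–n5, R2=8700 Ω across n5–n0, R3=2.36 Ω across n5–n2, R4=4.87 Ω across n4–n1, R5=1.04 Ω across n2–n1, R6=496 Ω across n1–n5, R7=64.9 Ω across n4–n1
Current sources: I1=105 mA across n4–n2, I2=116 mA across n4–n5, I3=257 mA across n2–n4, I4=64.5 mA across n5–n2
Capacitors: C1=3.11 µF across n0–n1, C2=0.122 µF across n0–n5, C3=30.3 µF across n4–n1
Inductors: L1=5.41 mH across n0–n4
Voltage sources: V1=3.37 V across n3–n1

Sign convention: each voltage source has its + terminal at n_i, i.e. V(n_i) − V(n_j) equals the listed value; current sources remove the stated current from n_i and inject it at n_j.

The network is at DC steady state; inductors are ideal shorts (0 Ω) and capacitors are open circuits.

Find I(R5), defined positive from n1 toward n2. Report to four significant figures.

-0.2102 A

Element admittances at DC:
  Y(R1) = 0.1013 S between n3,n5
  I1: injects 0.105 A into n2 (from n4)
  Y(R2) = 0.0001149 S between n5,n0
  Y(R3) = 0.4237 S between n5,n2
  Y(C1) = 0.000 S between n0,n1
  Y(R4) = 0.2053 S between n4,n1
  I2: injects 0.116 A into n5 (from n4)
  I3: injects 0.257 A into n4 (from n2)
  Y(C2) = 0.000 S between n0,n5
  Y(R5) = 0.9615 S between n2,n1
  Y(R6) = 0.002016 S between n1,n5
  L1: short n0↔n4 (DC inductor)
  I4: injects 0.0645 A into n2 (from n5)
  Y(C3) = 0.000 S between n4,n1
  Y(R7) = 0.01541 S between n4,n1
  V1: constraint V(n3)−V(n1) = 3.37
Assemble and solve the 7×7 MNA system:
  V(n1)=-0.1635  V(n2)=0.05510  V(n3)=3.207  V(n4)=0.000  V(n5)=0.7576
  i(L1)=8.708e-05  i(V1)=-0.2481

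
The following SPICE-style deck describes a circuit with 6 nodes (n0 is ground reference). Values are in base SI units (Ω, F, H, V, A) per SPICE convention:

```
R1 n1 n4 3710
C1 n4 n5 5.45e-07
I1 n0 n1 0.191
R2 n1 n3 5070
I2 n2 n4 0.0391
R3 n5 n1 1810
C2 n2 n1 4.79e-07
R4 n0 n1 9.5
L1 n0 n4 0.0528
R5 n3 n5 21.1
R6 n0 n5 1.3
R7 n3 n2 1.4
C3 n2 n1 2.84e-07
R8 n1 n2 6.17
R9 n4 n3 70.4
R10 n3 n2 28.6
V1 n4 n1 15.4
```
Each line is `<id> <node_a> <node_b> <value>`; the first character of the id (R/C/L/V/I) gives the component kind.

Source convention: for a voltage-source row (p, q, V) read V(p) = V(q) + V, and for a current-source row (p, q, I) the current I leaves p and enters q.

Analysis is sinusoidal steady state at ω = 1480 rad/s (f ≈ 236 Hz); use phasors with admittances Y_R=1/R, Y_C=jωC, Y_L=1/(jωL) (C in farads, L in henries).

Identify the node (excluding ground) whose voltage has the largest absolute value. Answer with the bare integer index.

4

MNA unknowns: 5 node voltages V₁..V_5 plus 1 source current (V1)
R1: Y=0.0002695+0.000j on G[1,4]
C1: Y=0.000+0.0008066j on G[4,5]
I1: z[0]−=0.191, z[1]+=0.191
R2: Y=0.0001972+0.000j on G[1,3]
I2: z[2]−=0.0391, z[4]+=0.0391
R3: Y=0.0005525+0.000j on G[5,1]
C2: Y=0.000+0.0007089j on G[2,1]
R4: Y=0.1053+0.000j on G[0,1]
L1: Y=0.000-0.01280j on G[0,4]
R5: Y=0.04739+0.000j on G[3,5]
R6: Y=0.7692+0.000j on G[0,5]
R7: Y=0.7143+0.000j on G[3,2]
C3: Y=0.000+0.0004203j on G[2,1]
R8: Y=0.1621+0.000j on G[1,2]
R9: Y=0.01420+0.000j on G[4,3]
R10: Y=0.03497+0.000j on G[3,2]
V1: row V4−V1=15.4, i_V1 at 4,1
solve → V1=0.9341+1.404j, V2=1.509+1.137j, V3=1.686+1.080j, V4=16.33+1.404j, V5=0.09712+0.07959j
aux → i_V1=-0.1900+0.1913j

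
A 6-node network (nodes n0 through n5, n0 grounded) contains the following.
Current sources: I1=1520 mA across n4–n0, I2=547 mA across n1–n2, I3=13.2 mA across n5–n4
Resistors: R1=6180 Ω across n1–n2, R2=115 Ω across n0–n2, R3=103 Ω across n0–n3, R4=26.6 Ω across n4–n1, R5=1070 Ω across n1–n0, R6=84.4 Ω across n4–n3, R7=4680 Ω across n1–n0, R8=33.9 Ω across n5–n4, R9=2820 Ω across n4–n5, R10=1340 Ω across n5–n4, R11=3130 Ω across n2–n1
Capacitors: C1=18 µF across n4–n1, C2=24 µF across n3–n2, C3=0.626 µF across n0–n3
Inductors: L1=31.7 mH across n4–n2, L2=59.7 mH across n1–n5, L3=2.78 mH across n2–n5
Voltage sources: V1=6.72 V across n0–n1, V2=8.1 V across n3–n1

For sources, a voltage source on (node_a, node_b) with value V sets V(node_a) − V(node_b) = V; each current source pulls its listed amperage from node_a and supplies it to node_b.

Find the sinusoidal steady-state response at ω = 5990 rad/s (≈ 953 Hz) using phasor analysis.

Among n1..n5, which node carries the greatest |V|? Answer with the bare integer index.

Element admittances at ω=5990 rad/s:
  I1: injects 1.52 A into n0 (from n4)
  Y(R1) = 0.0001618+0.000j S between n1,n2
  Y(R2) = 0.008696+0.000j S between n0,n2
  Y(R3) = 0.009709+0.000j S between n0,n3
  Y(C1) = 0.000+0.1078j S between n4,n1
  Y(R4) = 0.03759+0.000j S between n4,n1
  Y(R5) = 0.0009346+0.000j S between n1,n0
  Y(C2) = 0.000+0.1438j S between n3,n2
  I2: injects 0.547 A into n2 (from n1)
  Y(L1) = 0.000-0.005266j S between n4,n2
  Y(C3) = 0.000+0.003750j S between n0,n3
  Y(R6) = 0.01185+0.000j S between n4,n3
  Y(L2) = 0.000-0.002796j S between n1,n5
  Y(L3) = 0.000-0.06005j S between n2,n5
  Y(R7) = 0.0002137+0.000j S between n1,n0
  I3: injects 0.0132 A into n4 (from n5)
  Y(R8) = 0.02950+0.000j S between n5,n4
  Y(R9) = 0.0003546+0.000j S between n4,n5
  Y(R10) = 0.0007463+0.000j S between n5,n4
  Y(R11) = 0.0003195+0.000j S between n2,n1
  V1: constraint V(n0)−V(n1) = 6.72
  V2: constraint V(n3)−V(n1) = 8.1
Assemble and solve the 7×7 MNA system:
  V(n1)=-6.720+0.000j  V(n2)=5.181-1.124j  V(n3)=1.380+0.000j  V(n4)=-14.48+6.353j  V(n5)=-2.022-7.352j
  i(V1)=1.571-0.004602j  i(V2)=-0.03972+0.6165j

4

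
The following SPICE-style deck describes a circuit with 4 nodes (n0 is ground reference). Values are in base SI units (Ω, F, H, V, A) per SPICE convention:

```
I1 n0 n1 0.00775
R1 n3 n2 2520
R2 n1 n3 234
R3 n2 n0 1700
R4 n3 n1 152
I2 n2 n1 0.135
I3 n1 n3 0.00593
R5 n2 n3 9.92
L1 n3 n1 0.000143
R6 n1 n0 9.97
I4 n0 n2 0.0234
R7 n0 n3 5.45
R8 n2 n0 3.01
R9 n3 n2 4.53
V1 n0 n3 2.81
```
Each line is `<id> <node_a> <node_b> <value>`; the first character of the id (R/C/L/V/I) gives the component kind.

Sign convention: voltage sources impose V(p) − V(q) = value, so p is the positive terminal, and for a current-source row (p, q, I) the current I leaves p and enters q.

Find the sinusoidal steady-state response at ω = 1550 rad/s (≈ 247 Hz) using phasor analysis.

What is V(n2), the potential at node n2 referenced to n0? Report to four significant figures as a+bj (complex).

-1.552+0.000j V

Element admittances at ω=1550 rad/s:
  I1: injects 0.00775 A into n1 (from n0)
  Y(R1) = 0.0003968+0.000j S between n3,n2
  Y(R2) = 0.004274+0.000j S between n1,n3
  Y(R3) = 0.0005882+0.000j S between n2,n0
  Y(R4) = 0.006579+0.000j S between n3,n1
  I2: injects 0.135 A into n1 (from n2)
  I3: injects 0.00593 A into n3 (from n1)
  Y(R5) = 0.1008+0.000j S between n2,n3
  Y(L1) = 0.000-4.512j S between n3,n1
  Y(R6) = 0.1003+0.000j S between n1,n0
  I4: injects 0.0234 A into n2 (from n0)
  Y(R7) = 0.1835+0.000j S between n0,n3
  Y(R8) = 0.3322+0.000j S between n2,n0
  Y(R9) = 0.2208+0.000j S between n3,n2
  V1: constraint V(n0)−V(n3) = 2.81
Assemble and solve the 4×4 MNA system:
  V(n1)=-2.808+0.09274j  V(n2)=-1.552+0.000j  V(n3)=-2.810+0.000j
  i(V1)=-1.345+0.009302j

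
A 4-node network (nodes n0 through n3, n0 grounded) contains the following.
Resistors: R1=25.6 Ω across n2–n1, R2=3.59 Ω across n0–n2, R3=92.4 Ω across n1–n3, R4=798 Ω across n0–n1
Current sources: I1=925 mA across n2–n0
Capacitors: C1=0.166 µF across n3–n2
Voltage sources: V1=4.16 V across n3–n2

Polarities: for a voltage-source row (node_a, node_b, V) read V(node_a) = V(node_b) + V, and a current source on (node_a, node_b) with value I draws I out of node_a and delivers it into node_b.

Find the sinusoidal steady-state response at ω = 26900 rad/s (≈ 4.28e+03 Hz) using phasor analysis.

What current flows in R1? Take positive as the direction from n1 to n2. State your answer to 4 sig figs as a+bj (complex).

Element admittances at ω=26900 rad/s:
  Y(R1) = 0.03906+0.000j S between n2,n1
  I1: injects 0.925 A into n0 (from n2)
  Y(R2) = 0.2786+0.000j S between n0,n2
  Y(R3) = 0.01082+0.000j S between n1,n3
  Y(R4) = 0.001253+0.000j S between n0,n1
  Y(C1) = 0.000+0.004465j S between n3,n2
  V1: constraint V(n3)−V(n2) = 4.16
Assemble and solve the 4×4 MNA system:
  V(n1)=-2.349+0.000j  V(n2)=-3.310+0.000j  V(n3)=0.8498+0.000j
  i(V1)=-0.03462-0.01858j

0.03756+0.000j A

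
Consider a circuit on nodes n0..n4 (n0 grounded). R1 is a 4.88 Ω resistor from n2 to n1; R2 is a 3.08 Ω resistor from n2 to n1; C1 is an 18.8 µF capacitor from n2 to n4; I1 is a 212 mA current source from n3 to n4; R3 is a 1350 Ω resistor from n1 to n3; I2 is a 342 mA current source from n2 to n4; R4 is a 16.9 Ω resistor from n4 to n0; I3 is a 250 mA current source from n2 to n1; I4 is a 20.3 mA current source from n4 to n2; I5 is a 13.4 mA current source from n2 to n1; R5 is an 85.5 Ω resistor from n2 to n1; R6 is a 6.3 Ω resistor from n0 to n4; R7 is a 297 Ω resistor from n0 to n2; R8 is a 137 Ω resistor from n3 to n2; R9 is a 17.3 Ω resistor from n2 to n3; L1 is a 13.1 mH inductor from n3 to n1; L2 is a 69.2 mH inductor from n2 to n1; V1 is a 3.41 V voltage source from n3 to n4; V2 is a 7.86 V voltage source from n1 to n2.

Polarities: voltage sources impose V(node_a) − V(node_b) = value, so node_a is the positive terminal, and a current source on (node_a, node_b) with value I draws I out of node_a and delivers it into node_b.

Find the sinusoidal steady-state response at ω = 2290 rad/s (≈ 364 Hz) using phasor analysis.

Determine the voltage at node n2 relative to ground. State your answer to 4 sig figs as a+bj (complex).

MNA unknowns: 4 node voltages V₁..V_4 plus 2 source currents (V1, V2)
R1: Y=0.2049+0.000j on G[2,1]
R2: Y=0.3247+0.000j on G[2,1]
C1: Y=0.000+0.04305j on G[2,4]
I1: z[3]−=0.212, z[4]+=0.212
R3: Y=0.0007407+0.000j on G[1,3]
I2: z[2]−=0.342, z[4]+=0.342
R4: Y=0.05917+0.000j on G[4,0]
I3: z[2]−=0.25, z[1]+=0.25
I4: z[4]−=0.0203, z[2]+=0.0203
I5: z[2]−=0.0134, z[1]+=0.0134
R5: Y=0.01170+0.000j on G[2,1]
R6: Y=0.1587+0.000j on G[0,4]
R7: Y=0.003367+0.000j on G[0,2]
R8: Y=0.007299+0.000j on G[3,2]
R9: Y=0.05780+0.000j on G[2,3]
L1: Y=0.000-0.03333j on G[3,1]
L2: Y=0.000-0.006310j on G[2,1]
V1: row V3−V4=3.41, i_V1 at 3,4
V2: row V1−V2=7.86, i_V2 at 1,2
solve → V1=6.713+2.273j, V2=-1.147+2.273j, V3=3.428-0.03513j, V4=0.01773-0.03513j
aux → i_V1=-0.4304+0.04250j, i_V2=-4.071+0.1574j

-1.147+2.273j V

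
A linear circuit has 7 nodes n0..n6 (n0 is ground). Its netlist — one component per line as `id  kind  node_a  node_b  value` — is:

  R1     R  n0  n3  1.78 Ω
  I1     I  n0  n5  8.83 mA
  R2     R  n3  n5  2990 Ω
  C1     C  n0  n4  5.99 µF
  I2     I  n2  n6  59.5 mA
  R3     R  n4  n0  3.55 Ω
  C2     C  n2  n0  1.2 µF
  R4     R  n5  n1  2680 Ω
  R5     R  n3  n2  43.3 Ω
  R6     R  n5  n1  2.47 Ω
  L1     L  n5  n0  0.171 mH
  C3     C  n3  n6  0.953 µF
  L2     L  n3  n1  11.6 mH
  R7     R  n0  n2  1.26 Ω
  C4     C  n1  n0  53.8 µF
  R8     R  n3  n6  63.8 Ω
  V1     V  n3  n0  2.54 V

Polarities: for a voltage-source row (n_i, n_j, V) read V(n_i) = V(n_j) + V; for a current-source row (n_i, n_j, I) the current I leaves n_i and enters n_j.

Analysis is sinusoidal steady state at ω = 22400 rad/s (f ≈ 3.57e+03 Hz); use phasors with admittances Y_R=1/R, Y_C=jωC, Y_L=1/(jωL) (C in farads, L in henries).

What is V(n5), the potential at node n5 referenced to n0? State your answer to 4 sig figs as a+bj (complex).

0.01703+0.003728j V

MNA unknowns: 6 node voltages V₁..V_6 plus 1 source current (V1)
R1: Y=0.5618+0.000j on G[0,3]
I1: z[0]−=0.00883, z[5]+=0.00883
R2: Y=0.0003344+0.000j on G[3,5]
C1: Y=0.000+0.1342j on G[0,4]
I2: z[2]−=0.0595, z[6]+=0.0595
R3: Y=0.2817+0.000j on G[4,0]
C2: Y=0.000+0.02688j on G[2,0]
R4: Y=0.0003731+0.000j on G[5,1]
R5: Y=0.02309+0.000j on G[3,2]
R6: Y=0.4049+0.000j on G[5,1]
L1: Y=0.000-0.2611j on G[5,0]
C3: Y=0.000+0.02135j on G[3,6]
L2: Y=0.000-0.003849j on G[3,1]
R7: Y=0.7937+0.000j on G[0,2]
C4: Y=0.000+1.205j on G[1,0]
R8: Y=0.01567+0.000j on G[3,6]
V1: row V3−V0=2.54, i_V1 at 3,0
solve → V1=-0.004437-0.007243j, V2=-0.001027+3.379e-05j, V3=2.540+0.000j, V4=0.000+0.000j, V5=0.01703+0.003728j, V6=3.870-1.811j
aux → i_V1=-1.427+0.009794j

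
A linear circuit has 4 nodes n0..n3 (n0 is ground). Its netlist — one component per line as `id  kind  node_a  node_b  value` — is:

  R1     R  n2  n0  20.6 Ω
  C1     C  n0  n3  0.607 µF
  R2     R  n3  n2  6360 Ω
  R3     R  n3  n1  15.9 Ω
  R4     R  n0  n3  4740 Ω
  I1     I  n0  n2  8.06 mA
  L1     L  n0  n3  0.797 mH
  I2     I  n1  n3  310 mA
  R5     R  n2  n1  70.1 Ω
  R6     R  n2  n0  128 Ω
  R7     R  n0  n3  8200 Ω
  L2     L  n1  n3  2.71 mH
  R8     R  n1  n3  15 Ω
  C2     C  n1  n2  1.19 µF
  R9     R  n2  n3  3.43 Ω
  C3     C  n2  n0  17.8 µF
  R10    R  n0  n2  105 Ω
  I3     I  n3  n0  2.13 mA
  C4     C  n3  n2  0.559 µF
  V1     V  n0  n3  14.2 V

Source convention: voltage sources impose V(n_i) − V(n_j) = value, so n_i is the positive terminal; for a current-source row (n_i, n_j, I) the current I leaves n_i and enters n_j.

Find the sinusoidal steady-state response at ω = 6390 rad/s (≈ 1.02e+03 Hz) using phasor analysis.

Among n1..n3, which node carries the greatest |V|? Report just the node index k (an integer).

Apply KCL at each of the 3 non-ground nodes and solve the resulting linear system.
Node n1: branches {R3, I2, R5, L2, R8, C2} → V_1 = -16.11-0.1715j
Node n2: branches {R1, R2, I1, R5, R6, C2, R9, C3, R10, C4} → V_2 = -10.69+3.117j
Node n3: branches {C1, R2, R3, R4, L1, I2, R7, L2, R8, R9, I3, C4, V1} → V_3 = -14.20+0.000j
Source currents: i(V1)=-1.069+1.723j

1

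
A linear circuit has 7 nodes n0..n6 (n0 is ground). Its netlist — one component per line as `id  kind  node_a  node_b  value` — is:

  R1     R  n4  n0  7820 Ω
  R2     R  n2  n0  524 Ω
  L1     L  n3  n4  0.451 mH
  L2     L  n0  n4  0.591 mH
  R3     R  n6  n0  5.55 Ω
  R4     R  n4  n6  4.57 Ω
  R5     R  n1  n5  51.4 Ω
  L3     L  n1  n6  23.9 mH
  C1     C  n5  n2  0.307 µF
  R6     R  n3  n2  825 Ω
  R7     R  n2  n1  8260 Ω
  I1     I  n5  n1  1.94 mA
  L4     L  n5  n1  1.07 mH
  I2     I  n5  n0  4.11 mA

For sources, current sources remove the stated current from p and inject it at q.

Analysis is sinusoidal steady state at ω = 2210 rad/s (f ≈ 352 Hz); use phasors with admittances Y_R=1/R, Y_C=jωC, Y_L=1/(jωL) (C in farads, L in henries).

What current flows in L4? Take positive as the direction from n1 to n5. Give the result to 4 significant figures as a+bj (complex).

Element admittances at ω=2210 rad/s:
  Y(R1) = 0.0001279+0.000j S between n4,n0
  Y(R2) = 0.001908+0.000j S between n2,n0
  Y(L1) = 0.000-1.003j S between n3,n4
  Y(L2) = 0.000-0.7656j S between n0,n4
  Y(R3) = 0.1802+0.000j S between n6,n0
  Y(R4) = 0.2188+0.000j S between n4,n6
  Y(R5) = 0.01946+0.000j S between n1,n5
  Y(L3) = 0.000-0.01893j S between n1,n6
  Y(C1) = 0.000+0.0006785j S between n5,n2
  Y(R6) = 0.001212+0.000j S between n3,n2
  Y(R7) = 0.0001211+0.000j S between n2,n1
  I1: injects 0.00194 A into n1 (from n5)
  Y(L4) = 0.000-0.4229j S between n5,n1
  I2: injects 0.00411 A into n0 (from n5)
Assemble and solve the 6×6 MNA system:
  V(n1)=-0.01433-0.2260j  V(n2)=0.04506-0.02210j  V(n3)=-0.0003709-0.002867j  V(n4)=-0.0003941-0.002922j  V(n5)=-0.01510-0.2406j  V(n6)=-0.01087-0.001438j

0.006183-0.0003253j A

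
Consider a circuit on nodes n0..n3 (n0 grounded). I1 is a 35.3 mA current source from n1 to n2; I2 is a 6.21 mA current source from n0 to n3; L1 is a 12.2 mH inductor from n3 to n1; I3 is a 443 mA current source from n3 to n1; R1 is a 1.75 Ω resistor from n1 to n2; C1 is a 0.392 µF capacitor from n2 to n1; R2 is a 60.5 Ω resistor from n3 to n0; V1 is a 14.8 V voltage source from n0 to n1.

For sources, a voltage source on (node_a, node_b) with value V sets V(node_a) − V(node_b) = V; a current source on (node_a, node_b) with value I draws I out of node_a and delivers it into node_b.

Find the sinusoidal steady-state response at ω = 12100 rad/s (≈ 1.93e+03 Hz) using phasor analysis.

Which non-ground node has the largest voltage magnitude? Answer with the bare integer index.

Apply KCL at each of the 3 non-ground nodes and solve the resulting linear system.
Node n1: branches {I1, L1, I3, R1, C1, V1} → V_1 = -14.80+0.000j
Node n2: branches {I1, R1, C1} → V_2 = -14.74-0.0005127j
Node n3: branches {I2, L1, I3, R2} → V_3 = -24.75-4.079j
Source currents: i(V1)=-0.4154-0.06743j

3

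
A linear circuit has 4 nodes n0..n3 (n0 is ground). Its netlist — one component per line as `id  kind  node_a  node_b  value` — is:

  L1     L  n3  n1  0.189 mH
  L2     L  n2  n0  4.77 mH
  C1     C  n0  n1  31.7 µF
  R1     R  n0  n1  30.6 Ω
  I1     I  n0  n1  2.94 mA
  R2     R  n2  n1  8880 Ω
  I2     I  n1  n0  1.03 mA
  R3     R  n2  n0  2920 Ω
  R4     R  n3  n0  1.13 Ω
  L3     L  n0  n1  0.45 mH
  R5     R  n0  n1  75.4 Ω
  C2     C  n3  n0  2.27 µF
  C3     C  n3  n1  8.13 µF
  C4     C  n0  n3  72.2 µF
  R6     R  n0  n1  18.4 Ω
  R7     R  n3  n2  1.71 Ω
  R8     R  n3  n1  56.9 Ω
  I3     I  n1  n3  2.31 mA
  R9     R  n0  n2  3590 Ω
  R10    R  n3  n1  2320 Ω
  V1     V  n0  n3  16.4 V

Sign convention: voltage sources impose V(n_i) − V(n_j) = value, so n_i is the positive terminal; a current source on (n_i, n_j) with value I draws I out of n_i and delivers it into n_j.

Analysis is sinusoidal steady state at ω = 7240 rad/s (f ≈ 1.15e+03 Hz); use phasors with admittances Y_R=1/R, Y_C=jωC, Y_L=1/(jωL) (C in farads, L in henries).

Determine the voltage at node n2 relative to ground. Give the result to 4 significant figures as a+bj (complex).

MNA unknowns: 3 node voltages V₁..V_3 plus 1 source current (V1)
L1: Y=0.000-0.7308j on G[3,1]
L2: Y=0.000-0.02896j on G[2,0]
C1: Y=0.000+0.2295j on G[0,1]
R1: Y=0.03268+0.000j on G[0,1]
I1: z[0]−=0.00294, z[1]+=0.00294
R2: Y=0.0001126+0.000j on G[2,1]
I2: z[1]−=0.00103, z[0]+=0.00103
R3: Y=0.0003425+0.000j on G[2,0]
R4: Y=0.8850+0.000j on G[3,0]
L3: Y=0.000-0.3069j on G[0,1]
R5: Y=0.01326+0.000j on G[0,1]
C2: Y=0.000+0.01643j on G[3,0]
C3: Y=0.000+0.05886j on G[3,1]
C4: Y=0.000+0.5227j on G[0,3]
R6: Y=0.05435+0.000j on G[0,1]
R7: Y=0.5848+0.000j on G[3,2]
R8: Y=0.01757+0.000j on G[3,1]
I3: z[1]−=0.00231, z[3]+=0.00231
R9: Y=0.0002786+0.000j on G[0,2]
R10: Y=0.0004310+0.000j on G[3,1]
V1: row V0−V3=16.4, i_V1 at 0,3
solve → V1=-14.41+1.880j, V2=-16.34-0.8078j, V3=-16.40+0.000j
aux → i_V1=-15.85-7.065j

-16.34-0.8078j V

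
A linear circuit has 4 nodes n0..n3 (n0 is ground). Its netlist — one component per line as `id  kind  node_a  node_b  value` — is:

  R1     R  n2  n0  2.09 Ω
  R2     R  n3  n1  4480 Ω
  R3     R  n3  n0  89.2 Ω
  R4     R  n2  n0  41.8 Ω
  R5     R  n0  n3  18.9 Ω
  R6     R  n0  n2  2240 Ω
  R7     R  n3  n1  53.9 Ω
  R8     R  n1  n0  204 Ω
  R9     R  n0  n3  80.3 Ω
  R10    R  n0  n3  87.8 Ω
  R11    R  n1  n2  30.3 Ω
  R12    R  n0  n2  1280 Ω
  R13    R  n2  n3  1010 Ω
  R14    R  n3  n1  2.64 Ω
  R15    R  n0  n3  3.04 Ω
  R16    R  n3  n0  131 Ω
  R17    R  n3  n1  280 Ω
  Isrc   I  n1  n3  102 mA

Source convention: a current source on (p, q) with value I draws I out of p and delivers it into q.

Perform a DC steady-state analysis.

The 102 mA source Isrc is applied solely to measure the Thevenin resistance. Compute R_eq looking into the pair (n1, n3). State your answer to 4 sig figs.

R_eq = 2.303 Ω

Element admittances at DC:
  Y(R1) = 0.4785 S between n2,n0
  Y(R2) = 0.0002232 S between n3,n1
  Y(R3) = 0.01121 S between n3,n0
  Y(R4) = 0.02392 S between n2,n0
  Y(R5) = 0.05291 S between n0,n3
  Y(R6) = 0.0004464 S between n0,n2
  Y(R7) = 0.01855 S between n3,n1
  Y(R8) = 0.004902 S between n1,n0
  Y(R9) = 0.01245 S between n0,n3
  Y(R10) = 0.01139 S between n0,n3
  Y(R11) = 0.03300 S between n1,n2
  Y(R12) = 0.0007813 S between n0,n2
  Y(R13) = 0.0009901 S between n2,n3
  Y(R14) = 0.3788 S between n3,n1
  Y(R15) = 0.3289 S between n0,n3
  Y(R16) = 0.007634 S between n3,n0
  Y(R17) = 0.003571 S between n3,n1
  Isrc: injects 0.102 A into n3 (from n1)
Assemble and solve the 3×3 MNA system:
  V(n1)=-0.2167  V(n2)=-0.01327  V(n3)=0.01824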